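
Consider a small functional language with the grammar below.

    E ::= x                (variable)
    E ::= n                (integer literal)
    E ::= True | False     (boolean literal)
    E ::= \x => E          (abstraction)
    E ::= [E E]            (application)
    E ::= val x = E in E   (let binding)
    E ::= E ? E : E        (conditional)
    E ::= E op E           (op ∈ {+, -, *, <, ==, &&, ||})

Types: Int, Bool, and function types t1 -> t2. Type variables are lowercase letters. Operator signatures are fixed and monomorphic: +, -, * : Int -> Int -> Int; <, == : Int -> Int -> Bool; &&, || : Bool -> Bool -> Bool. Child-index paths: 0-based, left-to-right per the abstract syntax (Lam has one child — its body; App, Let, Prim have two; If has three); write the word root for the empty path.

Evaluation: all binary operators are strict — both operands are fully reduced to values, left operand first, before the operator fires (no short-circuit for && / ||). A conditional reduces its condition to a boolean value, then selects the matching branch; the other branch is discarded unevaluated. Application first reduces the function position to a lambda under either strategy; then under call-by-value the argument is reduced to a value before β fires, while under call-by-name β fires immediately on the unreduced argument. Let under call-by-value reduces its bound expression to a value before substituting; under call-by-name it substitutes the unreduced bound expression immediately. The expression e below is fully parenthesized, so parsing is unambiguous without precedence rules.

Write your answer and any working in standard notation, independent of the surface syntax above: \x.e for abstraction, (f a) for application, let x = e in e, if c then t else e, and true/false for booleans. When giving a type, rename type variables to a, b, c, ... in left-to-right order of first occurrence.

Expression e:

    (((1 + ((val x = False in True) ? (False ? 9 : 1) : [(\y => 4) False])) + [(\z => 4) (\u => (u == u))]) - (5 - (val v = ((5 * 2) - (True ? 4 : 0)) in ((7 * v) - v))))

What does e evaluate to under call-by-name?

Trace:
step 0: (((1 + (if (let x = false in true) then (if false then 9 else 1) else ((\y.4) false))) + ((\z.4) (\u.(u == u)))) - (5 - (let v = ((5 * 2) - (if true then 4 else 0)) in ((7 * v) - v))))
step 1: [let@0.0.1.0] (((1 + (if true then (if false then 9 else 1) else ((\y.4) false))) + ((\z.4) (\u.(u == u)))) - (5 - (let v = ((5 * 2) - (if true then 4 else 0)) in ((7 * v) - v))))
step 2: [if@0.0.1] (((1 + (if false then 9 else 1)) + ((\z.4) (\u.(u == u)))) - (5 - (let v = ((5 * 2) - (if true then 4 else 0)) in ((7 * v) - v))))
step 3: [if@0.0.1] (((1 + 1) + ((\z.4) (\u.(u == u)))) - (5 - (let v = ((5 * 2) - (if true then 4 else 0)) in ((7 * v) - v))))
step 4: [delta@0.0] ((2 + ((\z.4) (\u.(u == u)))) - (5 - (let v = ((5 * 2) - (if true then 4 else 0)) in ((7 * v) - v))))
step 5: [beta@0.1] ((2 + 4) - (5 - (let v = ((5 * 2) - (if true then 4 else 0)) in ((7 * v) - v))))
step 6: [delta@0] (6 - (5 - (let v = ((5 * 2) - (if true then 4 else 0)) in ((7 * v) - v))))
step 7: [let@1.1] (6 - (5 - ((7 * ((5 * 2) - (if true then 4 else 0))) - ((5 * 2) - (if true then 4 else 0)))))
step 8: [delta@1.1.0.1.0] (6 - (5 - ((7 * (10 - (if true then 4 else 0))) - ((5 * 2) - (if true then 4 else 0)))))
step 9: [if@1.1.0.1.1] (6 - (5 - ((7 * (10 - 4)) - ((5 * 2) - (if true then 4 else 0)))))
step 10: [delta@1.1.0.1] (6 - (5 - ((7 * 6) - ((5 * 2) - (if true then 4 else 0)))))
step 11: [delta@1.1.0] (6 - (5 - (42 - ((5 * 2) - (if true then 4 else 0)))))
step 12: [delta@1.1.1.0] (6 - (5 - (42 - (10 - (if true then 4 else 0)))))
step 13: [if@1.1.1.1] (6 - (5 - (42 - (10 - 4))))
step 14: [delta@1.1.1] (6 - (5 - (42 - 6)))
step 15: [delta@1.1] (6 - (5 - 36))
step 16: [delta@1] (6 - -31)
step 17: [delta@root] 37

Answer: 37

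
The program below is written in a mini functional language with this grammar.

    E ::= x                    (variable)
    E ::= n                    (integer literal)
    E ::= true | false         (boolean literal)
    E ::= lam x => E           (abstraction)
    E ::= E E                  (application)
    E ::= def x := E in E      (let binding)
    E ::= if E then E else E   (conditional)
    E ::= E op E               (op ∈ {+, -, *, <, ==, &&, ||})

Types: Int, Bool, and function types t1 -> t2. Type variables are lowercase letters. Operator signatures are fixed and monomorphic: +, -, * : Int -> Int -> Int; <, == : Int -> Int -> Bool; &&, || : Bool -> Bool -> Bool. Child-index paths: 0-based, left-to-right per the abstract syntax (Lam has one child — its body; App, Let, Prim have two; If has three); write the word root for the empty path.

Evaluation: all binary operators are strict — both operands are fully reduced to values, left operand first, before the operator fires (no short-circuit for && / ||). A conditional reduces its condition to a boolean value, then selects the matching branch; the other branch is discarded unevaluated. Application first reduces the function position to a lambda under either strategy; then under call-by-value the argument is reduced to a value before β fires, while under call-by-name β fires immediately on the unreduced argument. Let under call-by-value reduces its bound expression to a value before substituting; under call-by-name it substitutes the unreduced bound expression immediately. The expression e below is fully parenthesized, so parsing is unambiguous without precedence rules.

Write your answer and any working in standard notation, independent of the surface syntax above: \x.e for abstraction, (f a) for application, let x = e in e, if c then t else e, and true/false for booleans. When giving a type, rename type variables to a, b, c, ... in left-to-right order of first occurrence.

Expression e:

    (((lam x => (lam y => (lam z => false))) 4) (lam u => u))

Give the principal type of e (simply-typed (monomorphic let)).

Derivation:
\z._ : c -> Bool
\y._ : b -> c -> Bool
\x._ : a -> b -> c -> Bool
  unify a -> b -> c -> Bool ~ Int -> d
  unify a ~ Int
  unify b -> c -> Bool ~ d
_ _ : b -> c -> Bool
u : e
\u._ : e -> e
  unify b -> c -> Bool ~ (e -> e) -> f
  unify b ~ e -> e
  unify c -> Bool ~ f
_ _ : c -> Bool

Answer: a -> Bool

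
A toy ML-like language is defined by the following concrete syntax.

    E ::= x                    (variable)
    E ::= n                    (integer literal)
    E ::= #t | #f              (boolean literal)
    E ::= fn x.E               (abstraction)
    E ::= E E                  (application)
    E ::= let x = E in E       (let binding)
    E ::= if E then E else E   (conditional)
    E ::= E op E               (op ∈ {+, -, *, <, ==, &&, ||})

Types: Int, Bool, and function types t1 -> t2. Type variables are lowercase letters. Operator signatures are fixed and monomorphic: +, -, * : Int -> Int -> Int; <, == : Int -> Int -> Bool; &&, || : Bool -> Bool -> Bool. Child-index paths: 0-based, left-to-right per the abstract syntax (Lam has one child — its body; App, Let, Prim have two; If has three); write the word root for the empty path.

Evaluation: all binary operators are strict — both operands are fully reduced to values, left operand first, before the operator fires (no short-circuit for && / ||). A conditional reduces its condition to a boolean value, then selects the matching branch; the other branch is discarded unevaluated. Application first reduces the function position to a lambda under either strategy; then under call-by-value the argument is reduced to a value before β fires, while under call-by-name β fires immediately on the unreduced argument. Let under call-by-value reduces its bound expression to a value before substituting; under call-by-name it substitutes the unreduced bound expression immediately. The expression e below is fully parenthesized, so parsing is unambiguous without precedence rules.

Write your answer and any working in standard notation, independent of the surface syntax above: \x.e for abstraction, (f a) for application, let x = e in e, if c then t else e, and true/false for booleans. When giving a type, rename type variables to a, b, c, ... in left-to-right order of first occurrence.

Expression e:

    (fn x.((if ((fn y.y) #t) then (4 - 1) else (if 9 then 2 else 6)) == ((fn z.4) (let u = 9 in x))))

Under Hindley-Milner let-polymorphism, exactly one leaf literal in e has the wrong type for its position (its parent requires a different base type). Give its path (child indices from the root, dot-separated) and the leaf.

Derivation:
y : b
\y._ : b -> b
  unify b -> b ~ Bool -> c
  unify b ~ Bool
  unify Bool ~ c
_ _ : Bool
  unify Bool ~ Bool
  unify Int ~ Int
  unify Int ~ Int
  unify Int ~ Bool
  FAIL: mismatch Int ~ Bool

Answer: 0.0.2.0 : 9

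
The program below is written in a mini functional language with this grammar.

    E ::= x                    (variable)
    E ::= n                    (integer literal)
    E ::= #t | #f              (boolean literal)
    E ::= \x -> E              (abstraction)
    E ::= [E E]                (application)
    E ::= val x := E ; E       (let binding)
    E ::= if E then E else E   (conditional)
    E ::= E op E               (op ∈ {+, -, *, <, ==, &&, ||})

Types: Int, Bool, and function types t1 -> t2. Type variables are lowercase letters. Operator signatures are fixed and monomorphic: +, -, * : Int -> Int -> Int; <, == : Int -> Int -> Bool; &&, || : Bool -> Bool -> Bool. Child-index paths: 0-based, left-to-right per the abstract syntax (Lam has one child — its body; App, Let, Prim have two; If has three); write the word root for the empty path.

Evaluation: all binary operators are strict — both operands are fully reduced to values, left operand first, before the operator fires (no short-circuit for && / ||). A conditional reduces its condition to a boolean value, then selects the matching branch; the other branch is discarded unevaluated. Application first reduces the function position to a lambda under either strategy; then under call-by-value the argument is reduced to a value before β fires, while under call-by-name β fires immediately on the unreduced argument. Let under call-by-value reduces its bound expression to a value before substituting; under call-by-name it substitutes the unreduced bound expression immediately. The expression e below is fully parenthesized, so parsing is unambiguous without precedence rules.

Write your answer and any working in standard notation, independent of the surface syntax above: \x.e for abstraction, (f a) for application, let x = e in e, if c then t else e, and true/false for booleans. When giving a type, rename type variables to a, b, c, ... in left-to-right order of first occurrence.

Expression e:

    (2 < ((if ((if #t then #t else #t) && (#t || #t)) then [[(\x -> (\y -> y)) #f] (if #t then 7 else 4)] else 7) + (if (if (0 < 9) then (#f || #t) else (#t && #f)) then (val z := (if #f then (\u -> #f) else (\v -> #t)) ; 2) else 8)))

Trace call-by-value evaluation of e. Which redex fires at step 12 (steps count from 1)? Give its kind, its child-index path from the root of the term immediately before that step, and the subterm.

Answer: if at 1.1.0 : (if false then (\u.false) else (\v.true))

Trace:
step 0: (2 < ((if ((if true then true else true) && (true || true)) then (((\x.(\y.y)) false) (if true then 7 else 4)) else 7) + (if (if (0 < 9) then (false || true) else (true && false)) then (let z = (if false then (\u.false) else (\v.true)) in 2) else 8)))
step 1: [if@1.0.0.0] (2 < ((if (true && (true || true)) then (((\x.(\y.y)) false) (if true then 7 else 4)) else 7) + (if (if (0 < 9) then (false || true) else (true && false)) then (let z = (if false then (\u.false) else (\v.true)) in 2) else 8)))
step 2: [delta@1.0.0.1] (2 < ((if (true && true) then (((\x.(\y.y)) false) (if true then 7 else 4)) else 7) + (if (if (0 < 9) then (false || true) else (true && false)) then (let z = (if false then (\u.false) else (\v.true)) in 2) else 8)))
step 3: [delta@1.0.0] (2 < ((if true then (((\x.(\y.y)) false) (if true then 7 else 4)) else 7) + (if (if (0 < 9) then (false || true) else (true && false)) then (let z = (if false then (\u.false) else (\v.true)) in 2) else 8)))
step 4: [if@1.0] (2 < ((((\x.(\y.y)) false) (if true then 7 else 4)) + (if (if (0 < 9) then (false || true) else (true && false)) then (let z = (if false then (\u.false) else (\v.true)) in 2) else 8)))
step 5: [beta@1.0.0] (2 < (((\y.y) (if true then 7 else 4)) + (if (if (0 < 9) then (false || true) else (true && false)) then (let z = (if false then (\u.false) else (\v.true)) in 2) else 8)))
step 6: [if@1.0.1] (2 < (((\y.y) 7) + (if (if (0 < 9) then (false || true) else (true && false)) then (let z = (if false then (\u.false) else (\v.true)) in 2) else 8)))
step 7: [beta@1.0] (2 < (7 + (if (if (0 < 9) then (false || true) else (true && false)) then (let z = (if false then (\u.false) else (\v.true)) in 2) else 8)))
step 8: [delta@1.1.0.0] (2 < (7 + (if (if true then (false || true) else (true && false)) then (let z = (if false then (\u.false) else (\v.true)) in 2) else 8)))
step 9: [if@1.1.0] (2 < (7 + (if (false || true) then (let z = (if false then (\u.false) else (\v.true)) in 2) else 8)))
step 10: [delta@1.1.0] (2 < (7 + (if true then (let z = (if false then (\u.false) else (\v.true)) in 2) else 8)))
step 11: [if@1.1] (2 < (7 + (let z = (if false then (\u.false) else (\v.true)) in 2)))
step 12: [if@1.1.0] (2 < (7 + (let z = (\v.true) in 2)))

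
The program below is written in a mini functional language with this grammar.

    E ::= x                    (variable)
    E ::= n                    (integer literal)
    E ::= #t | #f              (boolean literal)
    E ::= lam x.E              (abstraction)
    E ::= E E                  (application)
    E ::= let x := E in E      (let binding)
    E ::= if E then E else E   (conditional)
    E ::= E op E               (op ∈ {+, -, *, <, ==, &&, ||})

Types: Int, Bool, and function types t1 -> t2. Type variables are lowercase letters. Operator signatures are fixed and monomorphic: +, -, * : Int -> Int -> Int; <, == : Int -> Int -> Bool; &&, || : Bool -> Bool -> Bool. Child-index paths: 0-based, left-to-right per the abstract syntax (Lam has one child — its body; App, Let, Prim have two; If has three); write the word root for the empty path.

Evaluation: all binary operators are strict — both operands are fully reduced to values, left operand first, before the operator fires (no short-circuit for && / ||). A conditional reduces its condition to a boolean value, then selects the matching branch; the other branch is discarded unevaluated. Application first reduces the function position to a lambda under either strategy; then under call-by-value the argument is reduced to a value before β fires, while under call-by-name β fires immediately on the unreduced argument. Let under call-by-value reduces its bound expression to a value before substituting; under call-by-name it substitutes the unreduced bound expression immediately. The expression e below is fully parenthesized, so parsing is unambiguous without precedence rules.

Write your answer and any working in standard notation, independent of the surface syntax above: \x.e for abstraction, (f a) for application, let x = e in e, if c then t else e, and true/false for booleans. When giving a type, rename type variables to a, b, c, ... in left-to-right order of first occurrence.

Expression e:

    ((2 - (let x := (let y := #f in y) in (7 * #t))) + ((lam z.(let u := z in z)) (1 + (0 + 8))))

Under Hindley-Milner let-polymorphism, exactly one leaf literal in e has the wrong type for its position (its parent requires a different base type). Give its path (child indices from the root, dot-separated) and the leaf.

Derivation:
  unify Int ~ Int
let y : Bool
y : Bool
let x : Bool
  unify Int ~ Int
  unify Bool ~ Int
  FAIL: mismatch Bool ~ Int

Answer: 0.1.1.1 : true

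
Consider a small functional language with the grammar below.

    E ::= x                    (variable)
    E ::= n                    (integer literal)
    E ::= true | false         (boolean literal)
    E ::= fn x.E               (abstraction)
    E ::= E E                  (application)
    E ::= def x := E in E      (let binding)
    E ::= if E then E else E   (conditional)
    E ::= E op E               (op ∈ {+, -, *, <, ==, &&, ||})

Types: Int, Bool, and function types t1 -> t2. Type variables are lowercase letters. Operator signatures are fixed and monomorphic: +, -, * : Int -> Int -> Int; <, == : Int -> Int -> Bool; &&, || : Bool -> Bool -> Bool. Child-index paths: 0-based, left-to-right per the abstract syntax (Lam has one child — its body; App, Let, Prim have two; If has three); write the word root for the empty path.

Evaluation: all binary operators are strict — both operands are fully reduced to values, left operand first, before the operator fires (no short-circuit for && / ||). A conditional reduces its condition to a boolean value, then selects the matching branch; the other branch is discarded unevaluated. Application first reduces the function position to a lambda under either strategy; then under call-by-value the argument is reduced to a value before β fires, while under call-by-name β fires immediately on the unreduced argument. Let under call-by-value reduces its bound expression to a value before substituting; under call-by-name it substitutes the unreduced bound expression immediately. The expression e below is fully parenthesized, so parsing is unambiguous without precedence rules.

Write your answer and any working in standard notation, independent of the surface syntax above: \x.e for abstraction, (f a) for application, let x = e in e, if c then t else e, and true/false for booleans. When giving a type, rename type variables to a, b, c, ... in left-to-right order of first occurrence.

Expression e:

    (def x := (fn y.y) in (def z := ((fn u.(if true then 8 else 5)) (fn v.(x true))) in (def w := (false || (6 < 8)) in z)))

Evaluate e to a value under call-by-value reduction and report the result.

Trace:
step 0: (let x = (\y.y) in (let z = ((\u.(if true then 8 else 5)) (\v.(x true))) in (let w = (false || (6 < 8)) in z)))
step 1: [let@root] (let z = ((\u.(if true then 8 else 5)) (\v.((\y.y) true))) in (let w = (false || (6 < 8)) in z))
step 2: [beta@0] (let z = (if true then 8 else 5) in (let w = (false || (6 < 8)) in z))
step 3: [if@0] (let z = 8 in (let w = (false || (6 < 8)) in z))
step 4: [let@root] (let w = (false || (6 < 8)) in 8)
step 5: [delta@0.1] (let w = (false || true) in 8)
step 6: [delta@0] (let w = true in 8)
step 7: [let@root] 8

Answer: 8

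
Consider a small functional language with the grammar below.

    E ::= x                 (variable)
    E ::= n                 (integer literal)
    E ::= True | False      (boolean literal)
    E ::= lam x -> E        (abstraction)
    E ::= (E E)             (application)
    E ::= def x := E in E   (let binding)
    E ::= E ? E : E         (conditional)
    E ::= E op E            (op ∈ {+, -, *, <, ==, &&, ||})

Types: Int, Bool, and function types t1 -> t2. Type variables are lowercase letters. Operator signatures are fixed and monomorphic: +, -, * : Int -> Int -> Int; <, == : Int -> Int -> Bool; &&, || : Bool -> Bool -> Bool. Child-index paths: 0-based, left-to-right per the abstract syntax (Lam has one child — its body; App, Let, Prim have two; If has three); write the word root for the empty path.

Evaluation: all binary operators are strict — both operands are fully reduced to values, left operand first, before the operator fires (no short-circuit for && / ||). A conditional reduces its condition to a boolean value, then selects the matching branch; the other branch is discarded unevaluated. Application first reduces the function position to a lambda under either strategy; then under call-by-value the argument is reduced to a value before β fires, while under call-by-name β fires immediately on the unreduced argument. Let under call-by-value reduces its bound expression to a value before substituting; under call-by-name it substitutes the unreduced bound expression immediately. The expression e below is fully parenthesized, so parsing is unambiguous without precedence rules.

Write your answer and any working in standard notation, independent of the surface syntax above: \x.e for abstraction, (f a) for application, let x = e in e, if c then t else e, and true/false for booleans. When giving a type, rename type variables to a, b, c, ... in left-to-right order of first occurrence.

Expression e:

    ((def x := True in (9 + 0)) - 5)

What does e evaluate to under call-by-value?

Working:
step 0: ((let x = true in (9 + 0)) - 5)
step 1: [let@0] ((9 + 0) - 5)
step 2: [delta@0] (9 - 5)
step 3: [delta@root] 4

Answer: 4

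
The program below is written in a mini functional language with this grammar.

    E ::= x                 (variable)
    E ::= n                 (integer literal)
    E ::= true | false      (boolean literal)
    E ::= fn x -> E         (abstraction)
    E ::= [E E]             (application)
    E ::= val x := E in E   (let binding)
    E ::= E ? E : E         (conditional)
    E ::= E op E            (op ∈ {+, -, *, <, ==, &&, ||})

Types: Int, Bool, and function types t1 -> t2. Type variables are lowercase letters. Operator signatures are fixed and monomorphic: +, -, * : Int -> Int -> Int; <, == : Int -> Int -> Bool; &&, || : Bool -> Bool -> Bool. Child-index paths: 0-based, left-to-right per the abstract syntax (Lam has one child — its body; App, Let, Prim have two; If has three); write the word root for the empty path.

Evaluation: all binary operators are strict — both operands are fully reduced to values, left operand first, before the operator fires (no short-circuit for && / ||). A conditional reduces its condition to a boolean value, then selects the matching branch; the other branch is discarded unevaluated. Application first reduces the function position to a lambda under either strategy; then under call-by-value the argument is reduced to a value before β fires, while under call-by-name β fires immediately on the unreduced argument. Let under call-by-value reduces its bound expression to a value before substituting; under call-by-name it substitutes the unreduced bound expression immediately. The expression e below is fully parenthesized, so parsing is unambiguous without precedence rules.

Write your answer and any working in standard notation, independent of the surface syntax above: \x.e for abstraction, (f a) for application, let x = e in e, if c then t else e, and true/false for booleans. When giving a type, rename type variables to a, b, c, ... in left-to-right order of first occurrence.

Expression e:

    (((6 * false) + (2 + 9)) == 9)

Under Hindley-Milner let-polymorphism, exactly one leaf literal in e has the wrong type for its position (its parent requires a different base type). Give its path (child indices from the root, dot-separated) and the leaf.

Answer: 0.0.1 : false

Trace:
  unify Int ~ Int
  unify Bool ~ Int
  FAIL: mismatch Bool ~ Int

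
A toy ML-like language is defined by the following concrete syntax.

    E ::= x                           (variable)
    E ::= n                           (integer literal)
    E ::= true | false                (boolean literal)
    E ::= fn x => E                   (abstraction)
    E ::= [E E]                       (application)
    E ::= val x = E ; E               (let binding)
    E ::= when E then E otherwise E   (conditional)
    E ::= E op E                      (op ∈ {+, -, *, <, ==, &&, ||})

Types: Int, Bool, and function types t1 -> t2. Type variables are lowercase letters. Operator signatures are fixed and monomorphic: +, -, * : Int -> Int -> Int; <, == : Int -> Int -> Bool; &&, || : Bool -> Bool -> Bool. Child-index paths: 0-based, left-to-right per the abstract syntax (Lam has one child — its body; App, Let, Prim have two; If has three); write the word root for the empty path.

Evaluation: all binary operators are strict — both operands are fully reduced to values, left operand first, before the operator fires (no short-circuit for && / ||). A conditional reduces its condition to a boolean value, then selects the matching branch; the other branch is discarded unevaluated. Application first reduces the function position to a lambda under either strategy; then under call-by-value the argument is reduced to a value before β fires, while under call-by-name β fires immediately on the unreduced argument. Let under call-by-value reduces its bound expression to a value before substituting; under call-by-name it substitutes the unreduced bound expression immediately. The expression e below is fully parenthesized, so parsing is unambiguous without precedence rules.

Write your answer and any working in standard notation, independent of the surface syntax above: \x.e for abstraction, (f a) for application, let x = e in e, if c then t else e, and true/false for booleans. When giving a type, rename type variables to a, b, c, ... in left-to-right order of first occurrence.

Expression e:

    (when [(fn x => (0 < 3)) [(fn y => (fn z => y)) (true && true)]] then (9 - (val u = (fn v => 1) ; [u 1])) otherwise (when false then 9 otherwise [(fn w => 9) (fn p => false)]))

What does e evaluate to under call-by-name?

Trace:
step 0: (if ((\x.(0 < 3)) ((\y.(\z.y)) (true && true))) then (9 - (let u = (\v.1) in (u 1))) else (if false then 9 else ((\w.9) (\p.false))))
step 1: [beta@0] (if (0 < 3) then (9 - (let u = (\v.1) in (u 1))) else (if false then 9 else ((\w.9) (\p.false))))
step 2: [delta@0] (if true then (9 - (let u = (\v.1) in (u 1))) else (if false then 9 else ((\w.9) (\p.false))))
step 3: [if@root] (9 - (let u = (\v.1) in (u 1)))
step 4: [let@1] (9 - ((\v.1) 1))
step 5: [beta@1] (9 - 1)
step 6: [delta@root] 8

Answer: 8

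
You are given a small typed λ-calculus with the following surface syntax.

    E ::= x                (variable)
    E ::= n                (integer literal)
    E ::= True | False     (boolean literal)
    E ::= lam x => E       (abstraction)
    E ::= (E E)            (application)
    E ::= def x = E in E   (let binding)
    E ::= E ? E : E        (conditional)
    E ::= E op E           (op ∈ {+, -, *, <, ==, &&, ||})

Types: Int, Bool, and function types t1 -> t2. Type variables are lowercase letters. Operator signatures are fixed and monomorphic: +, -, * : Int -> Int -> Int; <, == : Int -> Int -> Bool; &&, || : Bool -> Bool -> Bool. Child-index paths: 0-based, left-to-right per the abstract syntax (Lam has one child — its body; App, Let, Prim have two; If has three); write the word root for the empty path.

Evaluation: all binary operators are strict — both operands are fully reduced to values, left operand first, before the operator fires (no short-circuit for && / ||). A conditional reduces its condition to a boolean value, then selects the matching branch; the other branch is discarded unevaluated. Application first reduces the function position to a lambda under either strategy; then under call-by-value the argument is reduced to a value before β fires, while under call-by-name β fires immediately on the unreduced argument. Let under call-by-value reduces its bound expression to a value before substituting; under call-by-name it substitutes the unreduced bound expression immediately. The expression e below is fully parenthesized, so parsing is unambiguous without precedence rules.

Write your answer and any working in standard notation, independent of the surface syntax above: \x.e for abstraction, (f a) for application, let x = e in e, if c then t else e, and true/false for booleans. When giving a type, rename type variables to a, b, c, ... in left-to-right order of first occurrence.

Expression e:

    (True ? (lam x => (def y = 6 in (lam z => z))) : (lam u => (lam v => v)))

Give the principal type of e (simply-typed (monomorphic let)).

Answer: a -> b -> b

Derivation:
  unify Bool ~ Bool
let y : Int
z : b
\z._ : b -> b
\x._ : a -> b -> b
v : d
\v._ : d -> d
\u._ : c -> d -> d
  unify a -> b -> b ~ c -> d -> d
  unify a ~ c
  unify b -> b ~ d -> d
  unify b ~ d
  unify d ~ d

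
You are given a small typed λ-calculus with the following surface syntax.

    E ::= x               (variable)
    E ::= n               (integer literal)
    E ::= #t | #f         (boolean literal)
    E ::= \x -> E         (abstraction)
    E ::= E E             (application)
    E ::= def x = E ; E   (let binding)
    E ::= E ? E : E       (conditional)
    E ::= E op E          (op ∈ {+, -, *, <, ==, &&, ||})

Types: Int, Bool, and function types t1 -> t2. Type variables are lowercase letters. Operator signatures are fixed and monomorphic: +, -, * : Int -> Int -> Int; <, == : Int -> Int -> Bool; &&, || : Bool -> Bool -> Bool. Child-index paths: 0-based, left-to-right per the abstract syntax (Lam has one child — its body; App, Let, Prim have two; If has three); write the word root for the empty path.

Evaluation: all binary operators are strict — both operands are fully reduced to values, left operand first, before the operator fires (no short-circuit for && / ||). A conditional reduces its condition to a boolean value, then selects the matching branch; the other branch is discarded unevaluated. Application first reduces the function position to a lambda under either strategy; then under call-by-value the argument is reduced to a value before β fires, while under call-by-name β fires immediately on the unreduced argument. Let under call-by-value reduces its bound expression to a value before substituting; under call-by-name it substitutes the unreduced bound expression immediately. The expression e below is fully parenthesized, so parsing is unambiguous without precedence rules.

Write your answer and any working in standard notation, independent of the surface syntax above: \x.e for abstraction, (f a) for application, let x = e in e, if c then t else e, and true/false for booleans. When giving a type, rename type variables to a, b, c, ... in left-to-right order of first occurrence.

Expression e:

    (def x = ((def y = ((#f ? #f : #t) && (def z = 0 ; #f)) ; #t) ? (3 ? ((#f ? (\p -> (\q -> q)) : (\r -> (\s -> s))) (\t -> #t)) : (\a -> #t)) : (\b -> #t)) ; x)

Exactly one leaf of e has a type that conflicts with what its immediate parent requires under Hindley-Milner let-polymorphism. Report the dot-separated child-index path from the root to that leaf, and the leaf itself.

Answer: 0.1.0 : 3

Derivation:
  unify Bool ~ Bool
  unify Bool ~ Bool
  unify Bool ~ Bool
let z : Int
  unify Bool ~ Bool
let y : Bool
  unify Bool ~ Bool
  unify Int ~ Bool
  FAIL: mismatch Int ~ Bool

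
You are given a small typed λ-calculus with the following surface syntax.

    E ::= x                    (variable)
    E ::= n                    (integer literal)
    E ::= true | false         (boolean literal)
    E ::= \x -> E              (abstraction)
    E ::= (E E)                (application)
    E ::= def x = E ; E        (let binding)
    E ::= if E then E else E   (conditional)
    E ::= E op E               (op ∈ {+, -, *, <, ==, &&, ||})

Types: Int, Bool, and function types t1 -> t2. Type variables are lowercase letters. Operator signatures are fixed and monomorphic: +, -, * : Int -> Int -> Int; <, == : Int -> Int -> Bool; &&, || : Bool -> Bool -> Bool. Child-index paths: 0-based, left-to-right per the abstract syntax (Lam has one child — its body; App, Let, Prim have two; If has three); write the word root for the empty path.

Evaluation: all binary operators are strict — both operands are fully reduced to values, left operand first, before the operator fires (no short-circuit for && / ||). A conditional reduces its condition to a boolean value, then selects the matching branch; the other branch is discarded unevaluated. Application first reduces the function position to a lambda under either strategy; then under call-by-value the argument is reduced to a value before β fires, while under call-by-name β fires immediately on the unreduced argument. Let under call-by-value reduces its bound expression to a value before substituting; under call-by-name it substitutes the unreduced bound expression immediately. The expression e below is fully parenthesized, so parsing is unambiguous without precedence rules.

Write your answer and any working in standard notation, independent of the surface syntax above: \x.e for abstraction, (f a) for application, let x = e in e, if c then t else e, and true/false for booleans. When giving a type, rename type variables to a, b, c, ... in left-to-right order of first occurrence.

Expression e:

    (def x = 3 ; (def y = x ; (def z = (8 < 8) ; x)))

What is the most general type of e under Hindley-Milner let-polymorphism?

Working:
let x : Int
x : Int
let y : Int
  unify Int ~ Int
  unify Int ~ Int
let z : Bool
x : Int

Answer: Int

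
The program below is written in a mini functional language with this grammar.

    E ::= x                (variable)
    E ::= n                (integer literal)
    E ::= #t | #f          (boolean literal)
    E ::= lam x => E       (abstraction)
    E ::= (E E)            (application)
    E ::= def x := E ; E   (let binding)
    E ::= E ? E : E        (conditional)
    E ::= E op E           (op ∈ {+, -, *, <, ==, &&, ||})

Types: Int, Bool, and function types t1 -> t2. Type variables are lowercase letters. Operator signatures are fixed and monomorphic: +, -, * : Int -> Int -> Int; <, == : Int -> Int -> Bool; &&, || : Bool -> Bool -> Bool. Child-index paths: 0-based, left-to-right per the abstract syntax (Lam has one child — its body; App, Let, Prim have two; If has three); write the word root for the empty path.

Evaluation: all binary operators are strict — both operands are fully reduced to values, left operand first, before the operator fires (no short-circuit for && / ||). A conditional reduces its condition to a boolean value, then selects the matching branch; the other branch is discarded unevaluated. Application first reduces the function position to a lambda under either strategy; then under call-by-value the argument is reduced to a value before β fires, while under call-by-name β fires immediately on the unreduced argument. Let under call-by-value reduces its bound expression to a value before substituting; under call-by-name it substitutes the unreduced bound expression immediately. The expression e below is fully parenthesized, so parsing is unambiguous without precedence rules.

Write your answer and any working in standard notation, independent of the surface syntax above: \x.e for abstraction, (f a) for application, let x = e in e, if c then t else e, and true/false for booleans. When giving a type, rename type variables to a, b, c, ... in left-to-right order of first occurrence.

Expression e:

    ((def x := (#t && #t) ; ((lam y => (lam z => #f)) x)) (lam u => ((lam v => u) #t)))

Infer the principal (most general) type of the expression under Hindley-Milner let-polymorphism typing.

Derivation:
  unify Bool ~ Bool
  unify Bool ~ Bool
let x : Bool
\z._ : b -> Bool
\y._ : a -> b -> Bool
x : Bool
  unify a -> b -> Bool ~ Bool -> c
  unify a ~ Bool
  unify b -> Bool ~ c
_ _ : b -> Bool
u : d
\v._ : e -> d
  unify e -> d ~ Bool -> f
  unify e ~ Bool
  unify d ~ f
_ _ : f
\u._ : f -> f
  unify b -> Bool ~ (f -> f) -> g
  unify b ~ f -> f
  unify Bool ~ g
_ _ : Bool

Answer: Bool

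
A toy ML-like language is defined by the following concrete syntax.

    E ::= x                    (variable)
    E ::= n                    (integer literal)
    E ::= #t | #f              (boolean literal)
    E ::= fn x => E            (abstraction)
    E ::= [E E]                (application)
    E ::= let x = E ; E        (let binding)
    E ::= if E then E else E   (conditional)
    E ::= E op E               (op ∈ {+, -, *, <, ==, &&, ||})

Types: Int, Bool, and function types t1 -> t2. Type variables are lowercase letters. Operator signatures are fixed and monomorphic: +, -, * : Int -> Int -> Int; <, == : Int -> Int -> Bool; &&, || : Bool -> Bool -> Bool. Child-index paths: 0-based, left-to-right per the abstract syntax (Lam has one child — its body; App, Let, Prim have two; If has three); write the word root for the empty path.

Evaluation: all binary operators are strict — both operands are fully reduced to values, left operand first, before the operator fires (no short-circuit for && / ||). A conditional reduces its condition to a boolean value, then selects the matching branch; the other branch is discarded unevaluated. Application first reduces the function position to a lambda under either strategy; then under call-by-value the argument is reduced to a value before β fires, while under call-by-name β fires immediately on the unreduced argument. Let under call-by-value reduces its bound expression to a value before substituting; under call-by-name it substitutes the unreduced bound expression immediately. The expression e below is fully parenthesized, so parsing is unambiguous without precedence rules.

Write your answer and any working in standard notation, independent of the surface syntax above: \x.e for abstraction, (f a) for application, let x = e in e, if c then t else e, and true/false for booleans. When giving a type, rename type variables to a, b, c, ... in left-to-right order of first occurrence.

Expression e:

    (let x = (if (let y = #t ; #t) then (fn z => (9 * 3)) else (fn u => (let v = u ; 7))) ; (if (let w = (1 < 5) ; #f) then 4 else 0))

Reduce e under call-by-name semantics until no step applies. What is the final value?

Working:
step 0: (let x = (if (let y = true in true) then (\z.(9 * 3)) else (\u.(let v = u in 7))) in (if (let w = (1 < 5) in false) then 4 else 0))
step 1: [let@root] (if (let w = (1 < 5) in false) then 4 else 0)
step 2: [let@0] (if false then 4 else 0)
step 3: [if@root] 0

Answer: 0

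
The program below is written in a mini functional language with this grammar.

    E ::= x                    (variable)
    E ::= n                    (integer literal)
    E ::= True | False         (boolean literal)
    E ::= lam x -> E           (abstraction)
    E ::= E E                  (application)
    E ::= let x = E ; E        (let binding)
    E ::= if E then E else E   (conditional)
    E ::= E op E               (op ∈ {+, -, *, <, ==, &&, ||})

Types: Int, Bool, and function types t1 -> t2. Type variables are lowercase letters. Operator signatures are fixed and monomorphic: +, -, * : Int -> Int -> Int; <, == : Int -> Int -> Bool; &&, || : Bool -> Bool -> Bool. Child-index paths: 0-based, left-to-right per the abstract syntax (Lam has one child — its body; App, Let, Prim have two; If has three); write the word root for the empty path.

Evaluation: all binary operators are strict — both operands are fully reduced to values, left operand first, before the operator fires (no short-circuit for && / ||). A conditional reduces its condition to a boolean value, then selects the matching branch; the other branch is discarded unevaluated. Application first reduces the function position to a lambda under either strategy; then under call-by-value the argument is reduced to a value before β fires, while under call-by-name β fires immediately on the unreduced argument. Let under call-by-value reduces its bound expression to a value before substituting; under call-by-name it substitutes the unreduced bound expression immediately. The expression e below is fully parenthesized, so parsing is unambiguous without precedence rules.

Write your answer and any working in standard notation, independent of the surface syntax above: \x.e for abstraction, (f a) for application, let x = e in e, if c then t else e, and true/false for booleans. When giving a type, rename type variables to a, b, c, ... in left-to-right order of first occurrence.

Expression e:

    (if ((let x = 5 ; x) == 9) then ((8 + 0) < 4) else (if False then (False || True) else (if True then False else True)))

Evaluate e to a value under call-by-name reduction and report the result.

Trace:
step 0: (if ((let x = 5 in x) == 9) then ((8 + 0) < 4) else (if false then (false || true) else (if true then false else true)))
step 1: [let@0.0] (if (5 == 9) then ((8 + 0) < 4) else (if false then (false || true) else (if true then false else true)))
step 2: [delta@0] (if false then ((8 + 0) < 4) else (if false then (false || true) else (if true then false else true)))
step 3: [if@root] (if false then (false || true) else (if true then false else true))
step 4: [if@root] (if true then false else true)
step 5: [if@root] false

Answer: false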